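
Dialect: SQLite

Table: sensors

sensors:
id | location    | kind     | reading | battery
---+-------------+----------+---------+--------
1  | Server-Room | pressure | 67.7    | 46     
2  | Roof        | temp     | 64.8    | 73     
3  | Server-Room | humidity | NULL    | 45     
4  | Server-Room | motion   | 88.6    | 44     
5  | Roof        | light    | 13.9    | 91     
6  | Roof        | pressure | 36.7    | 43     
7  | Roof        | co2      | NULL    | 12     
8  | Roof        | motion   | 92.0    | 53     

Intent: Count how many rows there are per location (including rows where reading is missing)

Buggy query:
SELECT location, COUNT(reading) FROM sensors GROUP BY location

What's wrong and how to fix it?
Bug: COUNT(column) counts non-NULL values only; rows with NULL reading aren't counted

Fix: Replace COUNT(reading) with COUNT(*)

Corrected query:
SELECT location, COUNT(*) FROM sensors GROUP BY location

Result:
location    | COUNT(*)
------------+---------
Roof        | 5       
Server-Room | 3       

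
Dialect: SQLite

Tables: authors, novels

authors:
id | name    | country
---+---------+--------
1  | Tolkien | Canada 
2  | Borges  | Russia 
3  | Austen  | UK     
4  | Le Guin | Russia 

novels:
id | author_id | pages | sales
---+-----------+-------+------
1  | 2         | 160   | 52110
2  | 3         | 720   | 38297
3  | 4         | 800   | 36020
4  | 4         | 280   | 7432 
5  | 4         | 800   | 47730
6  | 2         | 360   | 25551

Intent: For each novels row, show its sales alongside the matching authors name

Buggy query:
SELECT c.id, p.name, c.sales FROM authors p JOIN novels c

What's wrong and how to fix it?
Bug: Missing join condition: each novels row is matched to all authors rows instead of just its own

Fix: Add ON c.author_id = p.id to the JOIN

Corrected query:
SELECT c.id, p.name, c.sales FROM authors p JOIN novels c ON c.author_id = p.id

Result:
id | name    | sales
---+---------+------
1  | Borges  | 52110
2  | Austen  | 38297
3  | Le Guin | 36020
4  | Le Guin | 7432 
5  | Le Guin | 47730
6  | Borges  | 25551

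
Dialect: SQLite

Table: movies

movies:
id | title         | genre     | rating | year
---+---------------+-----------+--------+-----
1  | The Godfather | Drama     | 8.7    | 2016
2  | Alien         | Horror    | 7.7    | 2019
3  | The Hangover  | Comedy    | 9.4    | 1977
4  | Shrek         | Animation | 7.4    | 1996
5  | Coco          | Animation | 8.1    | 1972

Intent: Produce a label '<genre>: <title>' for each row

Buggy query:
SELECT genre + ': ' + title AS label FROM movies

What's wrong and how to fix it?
Bug: SQLite uses || for string concatenation; + coerces text to numbers (yielding 0)

Fix: Use the || operator for string concatenation

Corrected query:
SELECT genre || ': ' || title AS label FROM movies

Result:
label               
--------------------
Drama: The Godfather
Horror: Alien       
Comedy: The Hangover
Animation: Shrek    
Animation: Coco     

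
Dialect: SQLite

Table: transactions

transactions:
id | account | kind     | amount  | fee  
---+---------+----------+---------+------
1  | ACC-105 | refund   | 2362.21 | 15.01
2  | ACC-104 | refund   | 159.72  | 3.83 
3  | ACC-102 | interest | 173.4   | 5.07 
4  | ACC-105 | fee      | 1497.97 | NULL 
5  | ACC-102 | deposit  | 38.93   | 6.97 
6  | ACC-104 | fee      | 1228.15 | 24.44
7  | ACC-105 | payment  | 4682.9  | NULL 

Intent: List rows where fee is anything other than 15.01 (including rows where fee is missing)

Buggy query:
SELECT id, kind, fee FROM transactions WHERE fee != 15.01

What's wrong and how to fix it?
Bug: 'fee != 15.01' is unknown when fee is NULL, so NULL rows are silently excluded

Fix: Handle NULL separately with IS NULL alongside the inequality

Corrected query:
SELECT id, kind, fee FROM transactions WHERE fee != 15.01 OR fee IS NULL

Result:
id | kind     | fee  
---+----------+------
2  | refund   | 3.83 
3  | interest | 5.07 
4  | fee      | NULL 
5  | deposit  | 6.97 
6  | fee      | 24.44
7  | payment  | NULL 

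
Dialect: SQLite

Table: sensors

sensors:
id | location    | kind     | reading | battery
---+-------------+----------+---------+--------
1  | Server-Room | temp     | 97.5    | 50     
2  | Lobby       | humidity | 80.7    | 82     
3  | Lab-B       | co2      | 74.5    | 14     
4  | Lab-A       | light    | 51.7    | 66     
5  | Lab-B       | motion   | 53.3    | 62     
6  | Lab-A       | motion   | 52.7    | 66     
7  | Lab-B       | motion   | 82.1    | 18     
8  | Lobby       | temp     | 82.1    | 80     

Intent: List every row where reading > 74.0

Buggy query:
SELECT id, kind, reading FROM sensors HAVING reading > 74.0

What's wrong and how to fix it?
Bug: This is a non-aggregate query (no GROUP BY, no aggregates), so in SQLite the HAVING clause is invalid here; a row-level condition belongs in WHERE

Fix: Use WHERE for row-level filtering

Corrected query:
SELECT id, kind, reading FROM sensors WHERE reading > 74.0

Result:
id | kind     | reading
---+----------+--------
1  | temp     | 97.5   
2  | humidity | 80.7   
3  | co2      | 74.5   
7  | motion   | 82.1   
8  | temp     | 82.1   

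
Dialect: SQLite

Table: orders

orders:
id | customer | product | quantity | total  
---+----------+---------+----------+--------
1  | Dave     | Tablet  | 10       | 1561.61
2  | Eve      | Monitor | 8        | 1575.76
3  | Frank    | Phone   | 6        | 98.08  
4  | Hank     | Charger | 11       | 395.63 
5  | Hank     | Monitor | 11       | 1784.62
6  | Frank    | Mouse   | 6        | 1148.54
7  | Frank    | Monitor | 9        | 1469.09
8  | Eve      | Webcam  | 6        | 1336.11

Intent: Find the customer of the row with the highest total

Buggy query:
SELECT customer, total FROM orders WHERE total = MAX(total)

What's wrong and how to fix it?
Bug: MAX(total) is an aggregate and cannot be used directly in WHERE

Fix: Use a subquery: WHERE total = (SELECT MAX(total) FROM orders)

Corrected query:
SELECT customer, total FROM orders WHERE total = (SELECT MAX(total) FROM orders)

Result:
customer | total  
---------+--------
Hank     | 1784.62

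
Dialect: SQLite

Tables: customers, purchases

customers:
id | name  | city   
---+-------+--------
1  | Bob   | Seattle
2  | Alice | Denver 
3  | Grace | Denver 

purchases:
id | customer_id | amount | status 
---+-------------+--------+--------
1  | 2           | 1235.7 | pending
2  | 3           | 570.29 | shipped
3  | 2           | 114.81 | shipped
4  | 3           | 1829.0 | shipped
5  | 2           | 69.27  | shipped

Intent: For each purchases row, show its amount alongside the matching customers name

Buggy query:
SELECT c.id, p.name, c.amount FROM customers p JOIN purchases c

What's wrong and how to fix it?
Bug: JOIN with no ON clause produces a cartesian product; every purchases row pairs with every customers row

Fix: Add ON c.customer_id = p.id to the JOIN

Corrected query:
SELECT c.id, p.name, c.amount FROM customers p JOIN purchases c ON c.customer_id = p.id

Result:
id | name  | amount
---+-------+-------
1  | Alice | 1235.7
2  | Grace | 570.29
3  | Alice | 114.81
4  | Grace | 1829  
5  | Alice | 69.27 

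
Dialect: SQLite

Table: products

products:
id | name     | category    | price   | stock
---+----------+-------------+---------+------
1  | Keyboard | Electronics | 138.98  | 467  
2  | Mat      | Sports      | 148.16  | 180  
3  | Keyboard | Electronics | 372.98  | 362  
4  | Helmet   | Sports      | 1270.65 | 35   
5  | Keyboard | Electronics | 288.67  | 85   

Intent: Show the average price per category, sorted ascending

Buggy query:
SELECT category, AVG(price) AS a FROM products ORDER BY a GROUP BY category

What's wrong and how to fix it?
Bug: GROUP BY must precede ORDER BY

Fix: Reorder: SELECT … FROM … GROUP BY … ORDER BY …

Corrected query:
SELECT category, AVG(price) AS a FROM products GROUP BY category ORDER BY a

Result:
category    | a         
------------+-----------
Electronics | 266.876667
Sports      | 709.405   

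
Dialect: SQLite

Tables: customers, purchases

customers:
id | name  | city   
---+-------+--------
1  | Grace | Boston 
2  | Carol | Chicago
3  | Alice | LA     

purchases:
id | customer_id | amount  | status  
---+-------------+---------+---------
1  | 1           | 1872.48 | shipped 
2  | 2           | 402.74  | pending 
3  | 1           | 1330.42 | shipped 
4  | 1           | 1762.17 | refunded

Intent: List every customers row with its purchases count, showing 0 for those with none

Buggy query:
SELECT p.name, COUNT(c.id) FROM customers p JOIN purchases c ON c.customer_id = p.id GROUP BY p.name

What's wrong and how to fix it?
Bug: An inner join excludes parents with zero children

Fix: Switch to LEFT JOIN to retain unmatched parent rows

Corrected query:
SELECT p.name, COUNT(c.id) FROM customers p LEFT JOIN purchases c ON c.customer_id = p.id GROUP BY p.name

Result:
name  | COUNT(c.id)
------+------------
Alice | 0          
Carol | 1          
Grace | 3          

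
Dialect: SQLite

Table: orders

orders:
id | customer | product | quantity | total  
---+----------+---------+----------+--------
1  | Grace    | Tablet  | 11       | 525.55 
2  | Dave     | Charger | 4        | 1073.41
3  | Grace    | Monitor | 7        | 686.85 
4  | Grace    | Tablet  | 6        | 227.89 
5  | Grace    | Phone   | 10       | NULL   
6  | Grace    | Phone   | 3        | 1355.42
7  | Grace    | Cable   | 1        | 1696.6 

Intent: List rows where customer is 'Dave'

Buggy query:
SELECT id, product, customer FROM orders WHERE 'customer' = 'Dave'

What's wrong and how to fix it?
Bug: Single quotes denote string literals in SQL; the column name is being compared as a constant string

Fix: Reference the column as customer without single quotes

Corrected query:
SELECT id, product, customer FROM orders WHERE customer = 'Dave'

Result:
id | product | customer
---+---------+---------
2  | Charger | Dave    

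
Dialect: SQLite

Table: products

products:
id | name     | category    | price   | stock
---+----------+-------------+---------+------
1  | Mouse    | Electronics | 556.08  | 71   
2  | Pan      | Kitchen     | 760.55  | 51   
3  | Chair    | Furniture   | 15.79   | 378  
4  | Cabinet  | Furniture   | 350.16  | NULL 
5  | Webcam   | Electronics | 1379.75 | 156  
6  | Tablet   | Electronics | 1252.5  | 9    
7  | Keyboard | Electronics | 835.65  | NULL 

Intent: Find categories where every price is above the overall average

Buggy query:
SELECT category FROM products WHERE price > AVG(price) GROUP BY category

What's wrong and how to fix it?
Bug: WHERE evaluates per row before aggregation, so AVG() is unavailable

Fix: Compute the overall average in a scalar subquery and compare each group's MIN against it in HAVING

Corrected query:
SELECT category FROM products GROUP BY category HAVING MIN(price) > (SELECT AVG(price) FROM products)

Result:
category
--------
Kitchen 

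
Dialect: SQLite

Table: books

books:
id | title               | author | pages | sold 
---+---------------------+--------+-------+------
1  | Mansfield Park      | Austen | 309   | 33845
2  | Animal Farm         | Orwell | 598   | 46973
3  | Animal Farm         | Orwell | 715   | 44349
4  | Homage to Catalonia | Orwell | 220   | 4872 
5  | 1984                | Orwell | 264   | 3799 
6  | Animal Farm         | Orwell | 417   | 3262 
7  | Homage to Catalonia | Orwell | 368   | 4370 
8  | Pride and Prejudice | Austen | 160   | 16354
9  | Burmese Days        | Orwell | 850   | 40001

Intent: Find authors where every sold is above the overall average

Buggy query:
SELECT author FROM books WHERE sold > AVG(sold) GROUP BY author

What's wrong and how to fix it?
Bug: WHERE evaluates per row before aggregation, so AVG() is unavailable

Fix: Use a subquery for AVG and a HAVING MIN(...) filter so the condition holds for every row in the group

Corrected query:
SELECT author FROM books GROUP BY author HAVING MIN(sold) > (SELECT AVG(sold) FROM books)

Result:
(no rows)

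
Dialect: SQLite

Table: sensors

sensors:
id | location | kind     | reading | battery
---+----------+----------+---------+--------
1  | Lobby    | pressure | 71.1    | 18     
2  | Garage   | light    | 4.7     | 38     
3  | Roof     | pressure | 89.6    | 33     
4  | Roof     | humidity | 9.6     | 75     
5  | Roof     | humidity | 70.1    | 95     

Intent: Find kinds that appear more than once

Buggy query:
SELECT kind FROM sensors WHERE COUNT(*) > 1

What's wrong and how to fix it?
Bug: WHERE can't reference COUNT(*); aggregates are computed after WHERE

Fix: GROUP BY kind, then filter groups with HAVING COUNT(*) > 1

Corrected query:
SELECT kind FROM sensors GROUP BY kind HAVING COUNT(*) > 1

Result:
kind    
--------
humidity
pressure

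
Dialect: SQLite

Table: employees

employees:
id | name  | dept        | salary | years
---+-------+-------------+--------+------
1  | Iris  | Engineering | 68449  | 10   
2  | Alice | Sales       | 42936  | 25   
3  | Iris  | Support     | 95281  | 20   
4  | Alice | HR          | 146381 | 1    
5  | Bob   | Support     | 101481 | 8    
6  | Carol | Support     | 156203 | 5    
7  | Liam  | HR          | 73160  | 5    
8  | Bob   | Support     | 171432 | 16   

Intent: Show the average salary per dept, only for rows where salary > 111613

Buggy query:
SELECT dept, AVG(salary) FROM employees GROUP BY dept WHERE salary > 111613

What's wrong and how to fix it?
Bug: WHERE cannot follow GROUP BY

Fix: Place WHERE between FROM and GROUP BY

Corrected query:
SELECT dept, AVG(salary) FROM employees WHERE salary > 111613 GROUP BY dept

Result:
dept    | AVG(salary)
--------+------------
HR      | 146381     
Support | 163817.5   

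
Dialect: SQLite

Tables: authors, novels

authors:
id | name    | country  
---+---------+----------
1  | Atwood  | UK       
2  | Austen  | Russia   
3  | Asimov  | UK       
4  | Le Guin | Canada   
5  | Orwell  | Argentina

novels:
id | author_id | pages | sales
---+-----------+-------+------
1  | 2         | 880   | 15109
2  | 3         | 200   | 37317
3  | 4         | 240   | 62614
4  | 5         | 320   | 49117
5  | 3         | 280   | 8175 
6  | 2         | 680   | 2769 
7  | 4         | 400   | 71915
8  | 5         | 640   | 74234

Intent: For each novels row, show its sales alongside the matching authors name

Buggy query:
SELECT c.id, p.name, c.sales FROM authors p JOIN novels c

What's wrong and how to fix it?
Bug: Missing join condition: each novels row is matched to all authors rows instead of just its own

Fix: Add ON c.author_id = p.id to the JOIN

Corrected query:
SELECT c.id, p.name, c.sales FROM authors p JOIN novels c ON c.author_id = p.id

Result:
id | name    | sales
---+---------+------
1  | Austen  | 15109
2  | Asimov  | 37317
3  | Le Guin | 62614
4  | Orwell  | 49117
5  | Asimov  | 8175 
6  | Austen  | 2769 
7  | Le Guin | 71915
8  | Orwell  | 74234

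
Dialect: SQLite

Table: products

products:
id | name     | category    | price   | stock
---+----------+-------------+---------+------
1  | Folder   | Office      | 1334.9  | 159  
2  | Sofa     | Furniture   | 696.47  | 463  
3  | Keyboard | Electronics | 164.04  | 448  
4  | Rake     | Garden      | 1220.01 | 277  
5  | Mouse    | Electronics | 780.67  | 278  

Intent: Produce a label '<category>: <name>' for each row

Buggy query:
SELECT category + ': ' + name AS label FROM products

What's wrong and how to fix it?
Bug: '+' is numeric addition; on text columns SQLite converts them to 0 instead of concatenating

Fix: Use the || operator for string concatenation

Corrected query:
SELECT category || ': ' || name AS label FROM products

Result:
label                
---------------------
Office: Folder       
Furniture: Sofa      
Electronics: Keyboard
Garden: Rake         
Electronics: Mouse   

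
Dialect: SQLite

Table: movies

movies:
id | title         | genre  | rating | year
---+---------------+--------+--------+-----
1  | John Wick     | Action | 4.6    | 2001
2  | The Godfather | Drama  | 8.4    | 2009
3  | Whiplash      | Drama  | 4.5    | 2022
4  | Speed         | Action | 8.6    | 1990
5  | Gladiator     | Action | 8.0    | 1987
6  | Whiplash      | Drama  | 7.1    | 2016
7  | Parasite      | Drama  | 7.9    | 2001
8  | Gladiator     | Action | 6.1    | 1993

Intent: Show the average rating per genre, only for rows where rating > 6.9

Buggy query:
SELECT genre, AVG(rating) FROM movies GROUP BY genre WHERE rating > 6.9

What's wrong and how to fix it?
Bug: Row-level WHERE must come before GROUP BY in the clause order

Fix: Place WHERE between FROM and GROUP BY

Corrected query:
SELECT genre, AVG(rating) FROM movies WHERE rating > 6.9 GROUP BY genre

Result:
genre  | AVG(rating)
-------+------------
Action | 8.3        
Drama  | 7.8        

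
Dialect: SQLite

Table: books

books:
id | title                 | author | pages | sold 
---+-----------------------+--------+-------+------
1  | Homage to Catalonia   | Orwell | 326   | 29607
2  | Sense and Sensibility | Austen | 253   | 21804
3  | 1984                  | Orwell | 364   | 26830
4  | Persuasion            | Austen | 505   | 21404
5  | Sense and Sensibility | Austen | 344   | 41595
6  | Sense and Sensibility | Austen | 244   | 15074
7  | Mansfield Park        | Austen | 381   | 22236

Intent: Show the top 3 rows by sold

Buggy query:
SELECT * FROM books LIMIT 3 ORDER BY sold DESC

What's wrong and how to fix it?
Bug: ORDER BY cannot follow LIMIT; LIMIT is the final clause

Fix: Swap the clauses: ORDER BY first, then LIMIT

Corrected query:
SELECT * FROM books ORDER BY sold DESC LIMIT 3

Result:
id | title                 | author | pages | sold 
---+-----------------------+--------+-------+------
5  | Sense and Sensibility | Austen | 344   | 41595
1  | Homage to Catalonia   | Orwell | 326   | 29607
3  | 1984                  | Orwell | 364   | 26830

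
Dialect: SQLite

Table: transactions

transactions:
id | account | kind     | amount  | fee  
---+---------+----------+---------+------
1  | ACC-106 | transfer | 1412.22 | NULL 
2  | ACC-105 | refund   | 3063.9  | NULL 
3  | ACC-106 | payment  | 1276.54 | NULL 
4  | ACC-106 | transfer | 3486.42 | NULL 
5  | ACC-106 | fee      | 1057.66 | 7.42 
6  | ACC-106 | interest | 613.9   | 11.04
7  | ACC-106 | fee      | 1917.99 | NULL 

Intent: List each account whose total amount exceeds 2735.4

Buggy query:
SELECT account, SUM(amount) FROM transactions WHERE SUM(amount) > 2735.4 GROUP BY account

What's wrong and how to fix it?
Bug: SUM(amount) is an aggregate, but WHERE filters rows before aggregation

Fix: Use HAVING (which filters groups after aggregation) instead of WHERE

Corrected query:
SELECT account, SUM(amount) FROM transactions GROUP BY account HAVING SUM(amount) > 2735.4

Result:
account | SUM(amount)
--------+------------
ACC-105 | 3063.9     
ACC-106 | 9764.73    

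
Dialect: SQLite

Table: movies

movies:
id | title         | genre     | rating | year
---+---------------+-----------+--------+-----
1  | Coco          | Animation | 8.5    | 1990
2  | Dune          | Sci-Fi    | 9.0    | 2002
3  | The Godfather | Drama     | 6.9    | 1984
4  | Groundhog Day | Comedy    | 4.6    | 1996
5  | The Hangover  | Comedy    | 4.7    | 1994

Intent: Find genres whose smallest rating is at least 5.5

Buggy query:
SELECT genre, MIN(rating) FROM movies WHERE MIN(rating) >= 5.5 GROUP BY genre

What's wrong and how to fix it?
Bug: Aggregates like MIN are computed per group after WHERE runs

Fix: Replace WHERE with HAVING after the GROUP BY

Corrected query:
SELECT genre, MIN(rating) FROM movies GROUP BY genre HAVING MIN(rating) >= 5.5

Result:
genre     | MIN(rating)
----------+------------
Animation | 8.5        
Drama     | 6.9        
Sci-Fi    | 9          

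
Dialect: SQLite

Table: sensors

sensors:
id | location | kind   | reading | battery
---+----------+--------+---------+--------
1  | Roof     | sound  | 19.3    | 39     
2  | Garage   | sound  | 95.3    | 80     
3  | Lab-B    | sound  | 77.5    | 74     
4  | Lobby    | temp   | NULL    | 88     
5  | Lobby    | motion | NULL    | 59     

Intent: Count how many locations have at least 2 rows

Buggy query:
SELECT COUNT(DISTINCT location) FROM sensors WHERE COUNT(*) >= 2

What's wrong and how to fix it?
Bug: COUNT(*) cannot appear in WHERE; the per-group count doesn't exist yet

Fix: Use a subquery that GROUPs and filters with HAVING, then count its rows

Corrected query:
SELECT COUNT(*) FROM (SELECT location FROM sensors GROUP BY location HAVING COUNT(*) >= 2)

Result:
COUNT(*)
--------
1       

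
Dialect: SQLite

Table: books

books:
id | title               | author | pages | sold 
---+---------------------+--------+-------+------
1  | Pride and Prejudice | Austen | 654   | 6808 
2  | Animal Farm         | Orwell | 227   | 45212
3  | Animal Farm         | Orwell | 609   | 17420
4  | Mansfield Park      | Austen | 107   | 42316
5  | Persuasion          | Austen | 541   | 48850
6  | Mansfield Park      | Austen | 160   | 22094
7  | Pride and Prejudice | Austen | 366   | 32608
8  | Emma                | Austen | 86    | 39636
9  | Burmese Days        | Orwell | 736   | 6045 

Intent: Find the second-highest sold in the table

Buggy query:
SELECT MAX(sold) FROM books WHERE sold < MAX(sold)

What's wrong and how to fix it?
Bug: MAX(sold) on the right of the comparison is an aggregate-in-WHERE error

Fix: Put the inner MAX in a scalar subquery

Corrected query:
SELECT MAX(sold) FROM books WHERE sold < (SELECT MAX(sold) FROM books)

Result:
MAX(sold)
---------
45212    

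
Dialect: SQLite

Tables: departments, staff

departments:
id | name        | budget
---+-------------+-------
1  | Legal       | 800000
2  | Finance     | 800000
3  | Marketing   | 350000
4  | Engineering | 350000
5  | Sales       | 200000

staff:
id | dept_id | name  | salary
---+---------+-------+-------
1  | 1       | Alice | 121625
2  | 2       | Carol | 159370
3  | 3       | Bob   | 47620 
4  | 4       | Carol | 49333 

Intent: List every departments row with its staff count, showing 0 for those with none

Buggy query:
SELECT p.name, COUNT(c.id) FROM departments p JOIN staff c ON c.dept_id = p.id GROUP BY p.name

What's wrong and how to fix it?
Bug: INNER JOIN drops departments rows that have no matching staff rows

Fix: Use LEFT JOIN so parents without children still appear (COUNT(c.id) gives 0)

Corrected query:
SELECT p.name, COUNT(c.id) FROM departments p LEFT JOIN staff c ON c.dept_id = p.id GROUP BY p.name

Result:
name        | COUNT(c.id)
------------+------------
Engineering | 1          
Finance     | 1          
Legal       | 1          
Marketing   | 1          
Sales       | 0          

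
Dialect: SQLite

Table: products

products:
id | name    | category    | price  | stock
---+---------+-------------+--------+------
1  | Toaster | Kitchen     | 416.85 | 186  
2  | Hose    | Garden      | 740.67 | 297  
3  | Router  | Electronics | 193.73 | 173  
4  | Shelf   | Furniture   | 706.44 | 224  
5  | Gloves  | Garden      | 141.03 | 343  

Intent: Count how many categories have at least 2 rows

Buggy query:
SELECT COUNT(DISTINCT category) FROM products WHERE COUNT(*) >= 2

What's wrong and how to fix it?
Bug: COUNT(*) cannot appear in WHERE; the per-group count doesn't exist yet

Fix: Group first with HAVING COUNT(*) >= 2, then COUNT the resulting groups

Corrected query:
SELECT COUNT(*) FROM (SELECT category FROM products GROUP BY category HAVING COUNT(*) >= 2)

Result:
COUNT(*)
--------
1       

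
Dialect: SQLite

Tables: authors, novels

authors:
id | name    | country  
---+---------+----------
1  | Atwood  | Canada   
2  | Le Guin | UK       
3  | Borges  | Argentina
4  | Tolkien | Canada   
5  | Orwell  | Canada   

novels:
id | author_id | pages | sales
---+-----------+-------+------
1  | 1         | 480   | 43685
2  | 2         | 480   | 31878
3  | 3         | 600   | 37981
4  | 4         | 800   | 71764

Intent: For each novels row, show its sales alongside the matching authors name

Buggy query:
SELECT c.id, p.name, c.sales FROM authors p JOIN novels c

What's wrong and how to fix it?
Bug: Missing join condition: each novels row is matched to all authors rows instead of just its own

Fix: Specify the join condition linking the foreign key to the parent id

Corrected query:
SELECT c.id, p.name, c.sales FROM authors p JOIN novels c ON c.author_id = p.id

Result:
id | name    | sales
---+---------+------
1  | Atwood  | 43685
2  | Le Guin | 31878
3  | Borges  | 37981
4  | Tolkien | 71764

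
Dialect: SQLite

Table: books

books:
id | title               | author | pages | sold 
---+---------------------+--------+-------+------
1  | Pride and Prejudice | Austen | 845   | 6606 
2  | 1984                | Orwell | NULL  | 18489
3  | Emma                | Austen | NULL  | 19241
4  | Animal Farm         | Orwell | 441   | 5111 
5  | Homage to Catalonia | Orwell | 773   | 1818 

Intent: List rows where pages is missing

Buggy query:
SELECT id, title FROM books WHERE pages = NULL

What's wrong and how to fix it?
Bug: '= NULL' is always unknown in SQL three-valued logic, so no rows match

Fix: Replace '= NULL' with 'IS NULL'

Corrected query:
SELECT id, title FROM books WHERE pages IS NULL

Result:
id | title
---+------
2  | 1984 
3  | Emma 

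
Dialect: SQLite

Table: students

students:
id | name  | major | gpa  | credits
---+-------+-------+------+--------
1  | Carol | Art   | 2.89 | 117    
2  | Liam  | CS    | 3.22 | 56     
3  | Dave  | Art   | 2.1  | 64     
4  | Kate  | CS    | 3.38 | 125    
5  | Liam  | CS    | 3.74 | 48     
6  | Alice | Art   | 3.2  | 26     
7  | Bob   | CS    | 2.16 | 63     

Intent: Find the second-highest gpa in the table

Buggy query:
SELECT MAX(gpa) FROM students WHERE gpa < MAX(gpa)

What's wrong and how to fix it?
Bug: The inner MAX is an aggregate inside WHERE, which is not allowed

Fix: Compute the overall MAX in a subquery, then take MAX of rows below it

Corrected query:
SELECT MAX(gpa) FROM students WHERE gpa < (SELECT MAX(gpa) FROM students)

Result:
MAX(gpa)
--------
3.38    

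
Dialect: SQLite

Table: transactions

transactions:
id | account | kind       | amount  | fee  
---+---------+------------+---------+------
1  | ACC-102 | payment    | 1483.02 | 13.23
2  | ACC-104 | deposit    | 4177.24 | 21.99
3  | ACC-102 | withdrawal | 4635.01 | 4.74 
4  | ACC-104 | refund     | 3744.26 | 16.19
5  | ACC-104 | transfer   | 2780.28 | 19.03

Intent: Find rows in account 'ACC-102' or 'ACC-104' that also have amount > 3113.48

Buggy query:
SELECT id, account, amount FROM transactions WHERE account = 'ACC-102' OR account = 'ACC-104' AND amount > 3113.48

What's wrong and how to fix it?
Bug: Without parentheses, AND is evaluated before OR, so the amount filter only applies to the 'ACC-104' branch

Fix: Group the OR with parentheses (or use IN), then AND the threshold

Corrected query:
SELECT id, account, amount FROM transactions WHERE (account = 'ACC-102' OR account = 'ACC-104') AND amount > 3113.48

Result:
id | account | amount 
---+---------+--------
2  | ACC-104 | 4177.24
3  | ACC-102 | 4635.01
4  | ACC-104 | 3744.26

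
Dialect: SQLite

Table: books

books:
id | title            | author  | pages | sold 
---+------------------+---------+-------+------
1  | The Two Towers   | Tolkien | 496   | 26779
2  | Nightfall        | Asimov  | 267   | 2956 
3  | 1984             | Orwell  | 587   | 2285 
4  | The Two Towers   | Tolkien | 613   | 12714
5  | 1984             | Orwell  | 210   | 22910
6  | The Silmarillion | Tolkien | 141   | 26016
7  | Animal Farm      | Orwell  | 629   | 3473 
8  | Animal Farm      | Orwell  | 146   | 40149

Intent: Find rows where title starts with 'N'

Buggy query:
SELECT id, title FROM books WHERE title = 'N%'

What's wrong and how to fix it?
Bug: Wildcards only work with LIKE; '=' treats '%' as a literal character

Fix: Replace '=' with LIKE so 'N%' is treated as a pattern

Corrected query:
SELECT id, title FROM books WHERE title LIKE 'N%'

Result:
id | title    
---+----------
2  | Nightfall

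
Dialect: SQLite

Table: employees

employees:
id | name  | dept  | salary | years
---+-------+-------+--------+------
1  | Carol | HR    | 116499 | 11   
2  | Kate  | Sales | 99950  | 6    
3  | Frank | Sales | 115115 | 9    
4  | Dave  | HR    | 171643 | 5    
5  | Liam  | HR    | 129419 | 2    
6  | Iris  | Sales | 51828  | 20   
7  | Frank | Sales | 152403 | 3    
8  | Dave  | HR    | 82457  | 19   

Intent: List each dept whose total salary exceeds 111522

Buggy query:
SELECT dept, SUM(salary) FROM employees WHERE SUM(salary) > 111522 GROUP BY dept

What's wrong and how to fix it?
Bug: Aggregate functions cannot appear in a WHERE clause

Fix: Use HAVING (which filters groups after aggregation) instead of WHERE

Corrected query:
SELECT dept, SUM(salary) FROM employees GROUP BY dept HAVING SUM(salary) > 111522

Result:
dept  | SUM(salary)
------+------------
HR    | 500018     
Sales | 419296     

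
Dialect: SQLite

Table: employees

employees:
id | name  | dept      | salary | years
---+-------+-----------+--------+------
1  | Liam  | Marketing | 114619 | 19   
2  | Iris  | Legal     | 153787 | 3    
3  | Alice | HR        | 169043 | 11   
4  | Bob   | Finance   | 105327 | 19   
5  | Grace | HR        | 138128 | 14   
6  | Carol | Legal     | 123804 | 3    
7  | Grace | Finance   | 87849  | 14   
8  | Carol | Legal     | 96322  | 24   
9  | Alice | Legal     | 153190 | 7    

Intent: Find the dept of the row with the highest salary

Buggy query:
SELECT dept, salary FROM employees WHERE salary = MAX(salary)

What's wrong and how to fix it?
Bug: WHERE is evaluated per row; an aggregate over the whole table isn't defined there

Fix: Use a subquery: WHERE salary = (SELECT MAX(salary) FROM employees)

Corrected query:
SELECT dept, salary FROM employees WHERE salary = (SELECT MAX(salary) FROM employees)

Result:
dept | salary
-----+-------
HR   | 169043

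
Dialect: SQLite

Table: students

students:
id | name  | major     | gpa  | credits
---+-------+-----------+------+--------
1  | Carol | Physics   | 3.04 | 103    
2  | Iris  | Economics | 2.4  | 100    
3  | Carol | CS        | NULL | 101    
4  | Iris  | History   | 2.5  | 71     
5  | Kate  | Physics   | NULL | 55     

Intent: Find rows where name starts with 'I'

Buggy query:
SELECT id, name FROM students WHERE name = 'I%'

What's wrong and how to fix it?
Bug: '=' compares the literal string including the % character; pattern matching needs LIKE

Fix: Use LIKE for wildcard pattern matching

Corrected query:
SELECT id, name FROM students WHERE name LIKE 'I%'

Result:
id | name
---+-----
2  | Iris
4  | Iris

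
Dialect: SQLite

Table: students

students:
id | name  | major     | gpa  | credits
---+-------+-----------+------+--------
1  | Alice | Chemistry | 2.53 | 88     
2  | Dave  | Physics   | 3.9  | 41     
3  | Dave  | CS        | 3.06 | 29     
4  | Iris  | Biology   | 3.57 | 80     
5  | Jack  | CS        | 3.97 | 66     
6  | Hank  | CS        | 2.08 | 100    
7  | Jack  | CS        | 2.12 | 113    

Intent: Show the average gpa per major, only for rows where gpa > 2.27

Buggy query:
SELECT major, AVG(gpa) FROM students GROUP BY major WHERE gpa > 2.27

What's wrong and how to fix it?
Bug: Row-level WHERE must come before GROUP BY in the clause order

Fix: Place WHERE between FROM and GROUP BY

Corrected query:
SELECT major, AVG(gpa) FROM students WHERE gpa > 2.27 GROUP BY major

Result:
major     | AVG(gpa)
----------+---------
Biology   | 3.57    
CS        | 3.515   
Chemistry | 2.53    
Physics   | 3.9     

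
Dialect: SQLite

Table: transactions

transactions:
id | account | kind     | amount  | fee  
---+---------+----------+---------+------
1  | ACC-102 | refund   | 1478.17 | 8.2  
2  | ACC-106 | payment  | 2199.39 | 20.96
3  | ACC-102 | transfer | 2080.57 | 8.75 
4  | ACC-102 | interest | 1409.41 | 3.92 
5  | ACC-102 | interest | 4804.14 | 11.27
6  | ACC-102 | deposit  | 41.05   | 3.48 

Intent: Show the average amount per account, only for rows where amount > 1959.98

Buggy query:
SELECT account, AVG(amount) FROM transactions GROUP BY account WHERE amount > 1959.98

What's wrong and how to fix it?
Bug: WHERE cannot follow GROUP BY

Fix: Place WHERE between FROM and GROUP BY

Corrected query:
SELECT account, AVG(amount) FROM transactions WHERE amount > 1959.98 GROUP BY account

Result:
account | AVG(amount)
--------+------------
ACC-102 | 3442.355   
ACC-106 | 2199.39    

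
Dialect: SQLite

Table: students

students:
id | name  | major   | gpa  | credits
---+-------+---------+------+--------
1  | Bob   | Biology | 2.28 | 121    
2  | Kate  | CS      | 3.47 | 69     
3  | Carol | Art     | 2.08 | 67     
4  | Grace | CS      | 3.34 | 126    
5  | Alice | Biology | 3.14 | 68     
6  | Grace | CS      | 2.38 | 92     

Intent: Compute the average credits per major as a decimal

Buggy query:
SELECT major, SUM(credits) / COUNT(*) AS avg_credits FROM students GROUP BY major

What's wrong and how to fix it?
Bug: Both operands are integers, so '/' performs integer division and truncates

Fix: Cast one side to REAL so the division keeps the fractional part

Corrected query:
SELECT major, SUM(credits) * 1.0 / COUNT(*) AS avg_credits FROM students GROUP BY major

Result:
major   | avg_credits
--------+------------
Art     | 67         
Biology | 94.5       
CS      | 95.666667  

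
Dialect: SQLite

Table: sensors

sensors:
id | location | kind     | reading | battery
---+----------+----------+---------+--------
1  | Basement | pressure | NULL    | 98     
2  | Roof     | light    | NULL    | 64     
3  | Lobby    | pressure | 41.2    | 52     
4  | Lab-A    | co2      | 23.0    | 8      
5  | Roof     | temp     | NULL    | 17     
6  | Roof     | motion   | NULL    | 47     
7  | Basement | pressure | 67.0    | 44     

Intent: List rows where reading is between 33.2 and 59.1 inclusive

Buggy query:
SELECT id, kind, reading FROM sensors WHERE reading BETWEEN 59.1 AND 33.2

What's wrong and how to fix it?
Bug: The bounds are reversed; BETWEEN a AND b requires a <= b to match anything

Fix: Swap the bounds so the smaller value comes first

Corrected query:
SELECT id, kind, reading FROM sensors WHERE reading BETWEEN 33.2 AND 59.1

Result:
id | kind     | reading
---+----------+--------
3  | pressure | 41.2   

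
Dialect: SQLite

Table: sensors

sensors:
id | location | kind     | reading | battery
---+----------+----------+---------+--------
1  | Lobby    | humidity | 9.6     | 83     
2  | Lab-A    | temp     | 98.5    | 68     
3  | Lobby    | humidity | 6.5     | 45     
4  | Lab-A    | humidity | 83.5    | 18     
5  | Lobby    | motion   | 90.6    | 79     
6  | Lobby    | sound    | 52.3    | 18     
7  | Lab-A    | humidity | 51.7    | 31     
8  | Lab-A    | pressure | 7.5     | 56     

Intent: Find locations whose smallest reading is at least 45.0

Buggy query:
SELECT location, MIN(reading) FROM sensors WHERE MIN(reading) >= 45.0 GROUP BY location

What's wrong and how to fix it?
Bug: MIN() in WHERE is a misuse of aggregate

Fix: Replace WHERE with HAVING after the GROUP BY

Corrected query:
SELECT location, MIN(reading) FROM sensors GROUP BY location HAVING MIN(reading) >= 45.0

Result:
(no rows)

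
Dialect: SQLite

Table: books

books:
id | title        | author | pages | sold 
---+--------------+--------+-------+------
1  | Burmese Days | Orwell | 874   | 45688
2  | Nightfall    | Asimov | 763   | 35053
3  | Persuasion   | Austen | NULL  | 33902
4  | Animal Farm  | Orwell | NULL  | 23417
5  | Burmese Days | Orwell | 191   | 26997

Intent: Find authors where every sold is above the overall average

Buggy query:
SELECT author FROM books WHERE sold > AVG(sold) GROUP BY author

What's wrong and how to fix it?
Bug: WHERE evaluates per row before aggregation, so AVG() is unavailable

Fix: Use a subquery for AVG and a HAVING MIN(...) filter so the condition holds for every row in the group

Corrected query:
SELECT author FROM books GROUP BY author HAVING MIN(sold) > (SELECT AVG(sold) FROM books)

Result:
author
------
Asimov
Austen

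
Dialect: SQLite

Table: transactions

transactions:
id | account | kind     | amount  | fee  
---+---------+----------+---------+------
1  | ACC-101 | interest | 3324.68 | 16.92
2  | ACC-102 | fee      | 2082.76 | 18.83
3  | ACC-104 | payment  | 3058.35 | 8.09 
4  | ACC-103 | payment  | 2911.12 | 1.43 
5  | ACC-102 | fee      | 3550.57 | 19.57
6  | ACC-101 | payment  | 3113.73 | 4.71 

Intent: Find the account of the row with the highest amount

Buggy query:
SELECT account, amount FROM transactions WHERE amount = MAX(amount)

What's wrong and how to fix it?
Bug: MAX(amount) is an aggregate and cannot be used directly in WHERE

Fix: Use a subquery: WHERE amount = (SELECT MAX(amount) FROM transactions)

Corrected query:
SELECT account, amount FROM transactions WHERE amount = (SELECT MAX(amount) FROM transactions)

Result:
account | amount 
--------+--------
ACC-102 | 3550.57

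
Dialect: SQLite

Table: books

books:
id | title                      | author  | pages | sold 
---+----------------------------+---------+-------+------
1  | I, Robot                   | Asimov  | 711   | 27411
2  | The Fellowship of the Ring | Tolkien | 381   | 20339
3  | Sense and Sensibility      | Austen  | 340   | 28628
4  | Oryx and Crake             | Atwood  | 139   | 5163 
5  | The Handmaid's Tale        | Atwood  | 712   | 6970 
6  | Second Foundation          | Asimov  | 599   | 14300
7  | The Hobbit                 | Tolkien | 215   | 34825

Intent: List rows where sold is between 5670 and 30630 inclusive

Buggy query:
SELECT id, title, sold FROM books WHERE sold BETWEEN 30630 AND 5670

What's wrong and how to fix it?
Bug: The bounds are reversed; BETWEEN a AND b requires a <= b to match anything

Fix: Write BETWEEN 5670 AND 30630

Corrected query:
SELECT id, title, sold FROM books WHERE sold BETWEEN 5670 AND 30630

Result:
id | title                      | sold 
---+----------------------------+------
1  | I, Robot                   | 27411
2  | The Fellowship of the Ring | 20339
3  | Sense and Sensibility      | 28628
5  | The Handmaid's Tale        | 6970 
6  | Second Foundation          | 14300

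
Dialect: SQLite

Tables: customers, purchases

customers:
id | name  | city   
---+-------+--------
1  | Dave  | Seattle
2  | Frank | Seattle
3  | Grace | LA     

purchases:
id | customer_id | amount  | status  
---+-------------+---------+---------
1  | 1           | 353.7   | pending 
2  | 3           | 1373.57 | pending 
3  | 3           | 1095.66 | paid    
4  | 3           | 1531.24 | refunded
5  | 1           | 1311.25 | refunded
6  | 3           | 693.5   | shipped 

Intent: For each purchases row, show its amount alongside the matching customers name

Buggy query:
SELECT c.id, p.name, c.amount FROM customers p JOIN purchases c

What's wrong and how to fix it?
Bug: JOIN with no ON clause produces a cartesian product; every purchases row pairs with every customers row

Fix: Specify the join condition linking the foreign key to the parent id

Corrected query:
SELECT c.id, p.name, c.amount FROM customers p JOIN purchases c ON c.customer_id = p.id

Result:
id | name  | amount 
---+-------+--------
1  | Dave  | 353.7  
2  | Grace | 1373.57
3  | Grace | 1095.66
4  | Grace | 1531.24
5  | Dave  | 1311.25
6  | Grace | 693.5  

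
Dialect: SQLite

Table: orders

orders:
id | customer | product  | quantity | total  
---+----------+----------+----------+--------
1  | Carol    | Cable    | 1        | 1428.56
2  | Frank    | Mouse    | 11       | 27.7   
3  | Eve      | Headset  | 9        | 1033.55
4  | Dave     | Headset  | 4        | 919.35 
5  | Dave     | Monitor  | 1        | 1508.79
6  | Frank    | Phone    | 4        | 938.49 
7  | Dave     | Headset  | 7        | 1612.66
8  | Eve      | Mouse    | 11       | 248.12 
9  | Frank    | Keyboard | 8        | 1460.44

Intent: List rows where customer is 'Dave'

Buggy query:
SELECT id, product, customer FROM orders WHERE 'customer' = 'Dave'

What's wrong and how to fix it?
Bug: 'customer' in single quotes is a string literal, not the column; the comparison is literal-vs-literal and never true

Fix: Remove the quotes around the column name (or use double quotes for an identifier)

Corrected query:
SELECT id, product, customer FROM orders WHERE customer = 'Dave'

Result:
id | product | customer
---+---------+---------
4  | Headset | Dave    
5  | Monitor | Dave    
7  | Headset | Dave    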